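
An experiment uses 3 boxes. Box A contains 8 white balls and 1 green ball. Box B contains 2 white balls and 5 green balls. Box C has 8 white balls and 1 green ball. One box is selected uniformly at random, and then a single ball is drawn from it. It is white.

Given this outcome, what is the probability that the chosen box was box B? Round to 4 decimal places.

0.1385

Compute the likelihood of this draw for each case: P(data | box A) = (8/9) = 8/9; P(data | box B) = (2/7) = 2/7; P(data | box C) = (8/9) = 8/9.
The prior-weighted likelihoods are 1/3 · 8/9 = 8/27, 1/3 · 2/7 = 2/21, 1/3 · 8/9 = 8/27; summing to 130/189.
By Bayes' rule, P(box B | data) = (2/21) / (130/189) = 9/65.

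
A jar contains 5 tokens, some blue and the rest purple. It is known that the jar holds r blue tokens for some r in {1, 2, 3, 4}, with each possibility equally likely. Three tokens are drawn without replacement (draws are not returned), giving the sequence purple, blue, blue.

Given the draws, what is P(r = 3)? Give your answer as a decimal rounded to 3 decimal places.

The likelihood of the observed sequence under each hypothesis: P(data | r = 1) = (4/5)(1/4)(0/3) = 0; P(data | r = 2) = (3/5)(2/4)(1/3) = 1/10; P(data | r = 3) = (2/5)(3/4)(2/3) = 1/5; P(data | r = 4) = (1/5)(4/4)(3/3) = 1/5.
Multiplying each by its prior: 1/4 · 0 = 0, 1/4 · 1/10 = 1/40, 1/4 · 1/5 = 1/20, 1/4 · 1/5 = 1/20; with total 1/8.
Hence P(r = 3 | data) = (1/20) / (1/8) = 2/5.

0.400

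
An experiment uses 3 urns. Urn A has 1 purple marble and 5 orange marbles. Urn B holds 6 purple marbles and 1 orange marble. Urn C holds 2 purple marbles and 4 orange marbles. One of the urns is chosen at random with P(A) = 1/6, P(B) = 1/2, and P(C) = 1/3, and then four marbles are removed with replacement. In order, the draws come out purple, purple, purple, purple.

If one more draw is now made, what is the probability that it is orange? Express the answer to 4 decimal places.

Under each hypothesis, the probability of the observed sequence is: P(data | urn A) = (1/6)(1/6)(1/6)(1/6) = 0.0007716; P(data | urn B) = (6/7)(6/7)(6/7)(6/7) = 0.53978; P(data | urn C) = (2/6)(2/6)(2/6)(2/6) = 0.012346.
The prior-weighted likelihoods are 1/6 · 0.0007716 = 0.0001286, 1/2 · 0.53978 = 0.26989, 1/3 · 0.012346 = 0.0041152; with total 0.27413.
Normalising, the posterior is P(urn A | data) = 0.00046912, P(urn B | data) = 0.98452, P(urn C | data) = 0.015012.
So P(orange next | data) = Σ P(orange next | H) P(H | data) = (5/6)(0.00046912) + (1/7)(0.98452) + (2/3)(0.015012) = 0.15104.

0.1510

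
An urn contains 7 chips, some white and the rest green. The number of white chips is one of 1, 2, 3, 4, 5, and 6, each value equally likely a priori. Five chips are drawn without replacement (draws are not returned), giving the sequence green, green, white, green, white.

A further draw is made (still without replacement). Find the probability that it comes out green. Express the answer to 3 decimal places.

0.571

Compute the likelihood of the observed sequence for each case: P(data | r = 1) = (6/7)(5/6)(1/5)(4/4)(0/3) = 0; P(data | r = 2) = (5/7)(4/6)(2/5)(3/4)(1/3) = 1/21; P(data | r = 3) = (4/7)(3/6)(3/5)(2/4)(2/3) = 2/35; P(data | r = 4) = (3/7)(2/6)(4/5)(1/4)(3/3) = 1/35; P(data | r = 5) = (2/7)(1/6)(5/5)(0/4) = 0; P(data | r = 6) = (1/7)(0/6) = 0.
Multiplying each by its prior: 1/6 · 0 = 0, 1/6 · 1/21 = 1/126, 1/6 · 2/35 = 1/105, 1/6 · 1/35 = 1/210, 1/6 · 0 = 0, 1/6 · 0 = 0; with total 1/45.
Dividing through by the total gives posterior P(r = 1 | data) = 0, P(r = 2 | data) = 5/14, P(r = 3 | data) = 3/7, P(r = 4 | data) = 3/14, P(r = 5 | data) = 0, P(r = 6 | data) = 0.
The predictive probability is P(green next | data) = (1)(5/14) + (1/2)(3/7) + (0)(3/14) = 4/7.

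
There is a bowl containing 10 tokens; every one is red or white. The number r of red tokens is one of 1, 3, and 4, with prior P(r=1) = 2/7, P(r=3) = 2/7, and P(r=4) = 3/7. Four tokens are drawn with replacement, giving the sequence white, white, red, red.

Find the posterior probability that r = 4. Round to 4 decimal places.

The likelihood of the observed sequence under each hypothesis: P(data | r = 1) = (9/10)(9/10)(1/10)(1/10) = 0.0081; P(data | r = 3) = (7/10)(7/10)(3/10)(3/10) = 0.0441; P(data | r = 4) = (6/10)(6/10)(4/10)(4/10) = 0.0576.
Multiplying each by its prior: 2/7 · 0.0081 = 0.0023143, 2/7 · 0.0441 = 0.0126, 3/7 · 0.0576 = 0.024686; summing to 0.0396.
Hence P(r = 4 | data) = (0.024686) / (0.0396) = 0.62338.

0.6234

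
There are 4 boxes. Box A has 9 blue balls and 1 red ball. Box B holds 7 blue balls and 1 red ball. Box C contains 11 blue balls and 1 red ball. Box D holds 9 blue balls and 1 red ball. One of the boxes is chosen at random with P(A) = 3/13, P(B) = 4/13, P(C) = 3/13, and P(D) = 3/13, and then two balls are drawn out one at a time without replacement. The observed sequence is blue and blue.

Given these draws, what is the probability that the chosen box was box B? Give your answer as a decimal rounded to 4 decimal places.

The likelihood of the observed sequence under each hypothesis: P(data | box A) = (9/10)(8/9) = 4/5; P(data | box B) = (7/8)(6/7) = 3/4; P(data | box C) = (11/12)(10/11) = 5/6; P(data | box D) = (9/10)(8/9) = 4/5.
The prior-weighted likelihoods are 3/13 · 4/5 = 12/65, 4/13 · 3/4 = 3/13, 3/13 · 5/6 = 5/26, 3/13 · 4/5 = 12/65; summing to 103/130.
Therefore the posterior P(box B | data) = (3/13) / (103/130) = 30/103.

0.2913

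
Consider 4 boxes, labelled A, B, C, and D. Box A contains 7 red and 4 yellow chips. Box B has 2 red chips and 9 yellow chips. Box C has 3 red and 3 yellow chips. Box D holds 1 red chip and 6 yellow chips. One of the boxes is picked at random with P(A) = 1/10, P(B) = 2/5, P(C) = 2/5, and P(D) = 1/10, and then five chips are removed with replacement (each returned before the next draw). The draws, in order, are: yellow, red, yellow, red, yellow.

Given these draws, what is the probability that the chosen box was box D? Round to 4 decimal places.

The likelihood of the observed sequence under each hypothesis: P(data | box A) = (4/11)(7/11)(4/11)(7/11)(4/11) = 0.019472; P(data | box B) = (9/11)(2/11)(9/11)(2/11)(9/11) = 0.018106; P(data | box C) = (3/6)(3/6)(3/6)(3/6)(3/6) = 0.03125; P(data | box D) = (6/7)(1/7)(6/7)(1/7)(6/7) = 0.012852.
Weighting by the prior gives 1/10 · 0.019472 = 0.0019472, 2/5 · 0.018106 = 0.0072424, 2/5 · 0.03125 = 0.0125, 1/10 · 0.012852 = 0.0012852; summing to 0.022975.
By Bayes' rule, P(box D | data) = (0.0012852) / (0.022975) = 0.055939.

0.0559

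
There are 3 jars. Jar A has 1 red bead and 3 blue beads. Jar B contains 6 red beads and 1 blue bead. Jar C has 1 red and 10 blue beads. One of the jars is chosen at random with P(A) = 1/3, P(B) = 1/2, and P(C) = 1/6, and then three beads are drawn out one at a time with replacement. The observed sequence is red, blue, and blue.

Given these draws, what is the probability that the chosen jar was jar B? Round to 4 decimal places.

Compute the likelihood of the observed sequence for each case: P(data | jar A) = (1/4)(3/4)(3/4) = 0.14062; P(data | jar B) = (6/7)(1/7)(1/7) = 0.017493; P(data | jar C) = (1/11)(10/11)(10/11) = 0.075131.
Multiplying each by its prior: 1/3 · 0.14062 = 0.046875, 1/2 · 0.017493 = 0.0087464, 1/6 · 0.075131 = 0.012522; with total 0.068143.
Hence P(jar B | data) = (0.0087464) / (0.068143) = 0.12835.

0.1284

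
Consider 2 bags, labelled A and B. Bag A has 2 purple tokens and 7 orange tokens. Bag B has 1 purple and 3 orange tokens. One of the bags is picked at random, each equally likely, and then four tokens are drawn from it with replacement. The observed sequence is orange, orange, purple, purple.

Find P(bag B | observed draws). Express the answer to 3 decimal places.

0.541

The likelihood of the observed sequence under each hypothesis: P(data | bag A) = (7/9)(7/9)(2/9)(2/9) = 0.029873; P(data | bag B) = (3/4)(3/4)(1/4)(1/4) = 0.035156.
The prior-weighted likelihoods are 1/2 · 0.029873 = 0.014937, 1/2 · 0.035156 = 0.017578; with total 0.032515.
Therefore the posterior P(bag B | data) = (0.017578) / (0.032515) = 0.54062.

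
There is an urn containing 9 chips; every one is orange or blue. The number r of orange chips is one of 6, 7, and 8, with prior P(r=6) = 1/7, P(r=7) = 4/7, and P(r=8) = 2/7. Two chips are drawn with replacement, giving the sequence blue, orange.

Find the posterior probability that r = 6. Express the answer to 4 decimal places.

Under each hypothesis, the probability of the observed sequence is: P(data | r = 6) = (3/9)(6/9) = 2/9; P(data | r = 7) = (2/9)(7/9) = 14/81; P(data | r = 8) = (1/9)(8/9) = 8/81.
The prior-weighted likelihoods are 1/7 · 2/9 = 2/63, 4/7 · 14/81 = 8/81, 2/7 · 8/81 = 16/567; summing to 10/63.
By Bayes' rule, P(r = 6 | data) = (2/63) / (10/63) = 1/5.

0.2000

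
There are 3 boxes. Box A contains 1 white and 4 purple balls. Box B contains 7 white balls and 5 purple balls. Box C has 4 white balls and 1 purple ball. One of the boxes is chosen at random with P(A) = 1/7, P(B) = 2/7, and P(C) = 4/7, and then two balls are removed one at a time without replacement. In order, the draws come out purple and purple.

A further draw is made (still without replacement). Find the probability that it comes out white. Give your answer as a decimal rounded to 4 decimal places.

0.4564

For each hypothesis, P(data | H) works out to: P(data | box A) = (4/5)(3/4) = 0.6; P(data | box B) = (5/12)(4/11) = 0.15152; P(data | box C) = (1/5)(0/4) = 0.
The prior-weighted likelihoods are 1/7 · 0.6 = 0.085714, 2/7 · 0.15152 = 0.04329, 4/7 · 0 = 0; with total 0.129.
Dividing through by the total gives posterior P(box A | data) = 0.66443, P(box B | data) = 0.33557, P(box C | data) = 0.
Averaging over the posterior, P(white next | data) = (1/3)(0.66443) + (7/10)(0.33557) = 0.45638.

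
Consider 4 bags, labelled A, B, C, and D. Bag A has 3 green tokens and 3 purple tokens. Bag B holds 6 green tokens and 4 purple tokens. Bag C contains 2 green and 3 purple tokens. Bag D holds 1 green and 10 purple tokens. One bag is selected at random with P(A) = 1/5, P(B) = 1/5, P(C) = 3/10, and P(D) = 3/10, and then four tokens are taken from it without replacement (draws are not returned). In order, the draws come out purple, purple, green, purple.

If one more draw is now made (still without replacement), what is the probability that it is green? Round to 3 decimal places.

Under each hypothesis, the probability of the observed sequence is: P(data | bag A) = (3/6)(2/5)(3/4)(1/3) = 0.05; P(data | bag B) = (4/10)(3/9)(6/8)(2/7) = 0.028571; P(data | bag C) = (3/5)(2/4)(2/3)(1/2) = 0.1; P(data | bag D) = (10/11)(9/10)(1/9)(8/8) = 0.090909.
Weighting by the prior gives 1/5 · 0.05 = 0.01, 1/5 · 0.028571 = 0.0057143, 3/10 · 0.1 = 0.03, 3/10 · 0.090909 = 0.027273; these sum to 0.072987.
Normalising, the posterior is P(bag A | data) = 0.13701, P(bag B | data) = 0.078292, P(bag C | data) = 0.41103, P(bag D | data) = 0.37367.
The predictive probability is P(green next | data) = (1)(0.13701) + (5/6)(0.078292) + (1)(0.41103) + (0)(0.37367) = 0.61329.

0.613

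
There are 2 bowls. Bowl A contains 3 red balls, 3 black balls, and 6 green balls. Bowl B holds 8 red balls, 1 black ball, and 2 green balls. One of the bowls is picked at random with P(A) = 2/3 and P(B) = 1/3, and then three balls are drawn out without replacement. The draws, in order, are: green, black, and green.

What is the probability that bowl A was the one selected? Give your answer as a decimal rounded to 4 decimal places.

Under each hypothesis, the probability of the observed sequence is: P(data | bowl A) = (6/12)(3/11)(5/10) = 0.068182; P(data | bowl B) = (2/11)(1/10)(1/9) = 0.0020202.
Multiplying each by its prior: 2/3 · 0.068182 = 0.045455, 1/3 · 0.0020202 = 0.0006734; with total 0.046128.
By Bayes' rule, P(bowl A | data) = (0.045455) / (0.046128) = 0.9854.

0.9854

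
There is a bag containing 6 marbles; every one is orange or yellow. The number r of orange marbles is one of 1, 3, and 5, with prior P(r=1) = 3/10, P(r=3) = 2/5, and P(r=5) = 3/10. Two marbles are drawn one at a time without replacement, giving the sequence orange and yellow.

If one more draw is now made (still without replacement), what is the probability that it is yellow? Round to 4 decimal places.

0.5000

Under each hypothesis, the probability of the observed sequence is: P(data | r = 1) = (1/6)(5/5) = 1/6; P(data | r = 3) = (3/6)(3/5) = 3/10; P(data | r = 5) = (5/6)(1/5) = 1/6.
Multiplying each by its prior: 3/10 · 1/6 = 1/20, 2/5 · 3/10 = 3/25, 3/10 · 1/6 = 1/20; these sum to 11/50.
The posterior is then P(r = 1 | data) = 5/22, P(r = 3 | data) = 6/11, P(r = 5 | data) = 5/22.
So P(yellow next | data) = Σ P(yellow next | H) P(H | data) = (1)(5/22) + (1/2)(6/11) + (0)(5/22) = 1/2.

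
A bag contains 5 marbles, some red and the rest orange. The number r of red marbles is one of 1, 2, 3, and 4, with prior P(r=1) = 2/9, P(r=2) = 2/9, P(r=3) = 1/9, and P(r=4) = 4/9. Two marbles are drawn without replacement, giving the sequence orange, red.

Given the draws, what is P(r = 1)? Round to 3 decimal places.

0.190

For each hypothesis, P(data | H) works out to: P(data | r = 1) = (4/5)(1/4) = 1/5; P(data | r = 2) = (3/5)(2/4) = 3/10; P(data | r = 3) = (2/5)(3/4) = 3/10; P(data | r = 4) = (1/5)(4/4) = 1/5.
Multiplying each by its prior: 2/9 · 1/5 = 2/45, 2/9 · 3/10 = 1/15, 1/9 · 3/10 = 1/30, 4/9 · 1/5 = 4/45; with total 7/30.
So P(r = 1 | data) = (2/45) / (7/30) = 4/21.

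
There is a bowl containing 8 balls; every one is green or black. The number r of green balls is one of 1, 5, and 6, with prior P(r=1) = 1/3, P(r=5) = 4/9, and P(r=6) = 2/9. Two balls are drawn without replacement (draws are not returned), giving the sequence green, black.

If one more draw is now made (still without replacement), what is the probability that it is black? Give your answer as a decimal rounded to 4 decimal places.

0.4286

The likelihood of the observed sequence under each hypothesis: P(data | r = 1) = (1/8)(7/7) = 1/8; P(data | r = 5) = (5/8)(3/7) = 15/56; P(data | r = 6) = (6/8)(2/7) = 3/14.
The prior-weighted likelihoods are 1/3 · 1/8 = 1/24, 4/9 · 15/56 = 5/42, 2/9 · 3/14 = 1/21; with total 5/24.
Dividing through by the total gives posterior P(r = 1 | data) = 1/5, P(r = 5 | data) = 4/7, P(r = 6 | data) = 8/35.
Averaging over the posterior, P(black next | data) = (1)(1/5) + (1/3)(4/7) + (1/6)(8/35) = 3/7.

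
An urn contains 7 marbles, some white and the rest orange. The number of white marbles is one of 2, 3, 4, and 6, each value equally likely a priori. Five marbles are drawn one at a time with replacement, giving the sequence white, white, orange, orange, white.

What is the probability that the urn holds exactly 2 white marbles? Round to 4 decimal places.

For each hypothesis, P(data | H) works out to: P(data | r = 2) = (2/7)(2/7)(5/7)(5/7)(2/7) = 0.0119; P(data | r = 3) = (3/7)(3/7)(4/7)(4/7)(3/7) = 0.025704; P(data | r = 4) = (4/7)(4/7)(3/7)(3/7)(4/7) = 0.034271; P(data | r = 6) = (6/7)(6/7)(1/7)(1/7)(6/7) = 0.012852.
Multiplying each by its prior: 1/4 · 0.0119 = 0.002975, 1/4 · 0.025704 = 0.0064259, 1/4 · 0.034271 = 0.0085679, 1/4 · 0.012852 = 0.0032129; these sum to 0.021182.
So P(r = 2 | data) = (0.002975) / (0.021182) = 0.14045.

0.1404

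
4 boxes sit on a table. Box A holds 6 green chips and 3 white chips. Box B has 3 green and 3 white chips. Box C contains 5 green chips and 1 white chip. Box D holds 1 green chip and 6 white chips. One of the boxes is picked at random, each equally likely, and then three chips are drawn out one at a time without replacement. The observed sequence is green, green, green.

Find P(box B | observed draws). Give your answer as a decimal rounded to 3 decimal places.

0.063

For each hypothesis, P(data | H) works out to: P(data | box A) = (6/9)(5/8)(4/7) = 0.2381; P(data | box B) = (3/6)(2/5)(1/4) = 0.05; P(data | box C) = (5/6)(4/5)(3/4) = 0.5; P(data | box D) = (1/7)(0/6) = 0.
Weighting by the prior gives 1/4 · 0.2381 = 0.059524, 1/4 · 0.05 = 0.0125, 1/4 · 0.5 = 0.125, 1/4 · 0 = 0; these sum to 0.19702.
Hence P(box B | data) = (0.0125) / (0.19702) = 0.063444.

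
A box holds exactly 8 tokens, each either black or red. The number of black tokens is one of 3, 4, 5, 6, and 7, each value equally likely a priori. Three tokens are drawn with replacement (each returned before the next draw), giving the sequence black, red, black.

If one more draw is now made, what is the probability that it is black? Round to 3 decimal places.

Compute the likelihood of the observed sequence for each case: P(data | r = 3) = (3/8)(5/8)(3/8) = 0.087891; P(data | r = 4) = (4/8)(4/8)(4/8) = 0.125; P(data | r = 5) = (5/8)(3/8)(5/8) = 0.14648; P(data | r = 6) = (6/8)(2/8)(6/8) = 0.14062; P(data | r = 7) = (7/8)(1/8)(7/8) = 0.095703.
The prior-weighted likelihoods are 1/5 · 0.087891 = 0.017578, 1/5 · 0.125 = 0.025, 1/5 · 0.14648 = 0.029297, 1/5 · 0.14062 = 0.028125, 1/5 · 0.095703 = 0.019141; with total 0.11914.
Normalising, the posterior is P(r = 3 | data) = 0.14754, P(r = 4 | data) = 0.20984, P(r = 5 | data) = 0.2459, P(r = 6 | data) = 0.23607, P(r = 7 | data) = 0.16066.
The predictive probability is P(black next | data) = (3/8)(0.14754) + (1/2)(0.20984) + (5/8)(0.2459) + (3/4)(0.23607) + (7/8)(0.16066) = 0.63156.

0.632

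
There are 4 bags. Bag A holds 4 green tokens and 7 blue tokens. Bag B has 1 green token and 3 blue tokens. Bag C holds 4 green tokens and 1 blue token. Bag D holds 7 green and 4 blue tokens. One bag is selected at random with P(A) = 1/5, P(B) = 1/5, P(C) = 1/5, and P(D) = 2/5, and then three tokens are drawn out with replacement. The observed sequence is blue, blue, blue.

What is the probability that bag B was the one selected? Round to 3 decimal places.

Compute the likelihood of the observed sequence for each case: P(data | bag A) = (7/11)(7/11)(7/11) = 0.2577; P(data | bag B) = (3/4)(3/4)(3/4) = 0.42188; P(data | bag C) = (1/5)(1/5)(1/5) = 0.008; P(data | bag D) = (4/11)(4/11)(4/11) = 0.048084.
The prior-weighted likelihoods are 1/5 · 0.2577 = 0.05154, 1/5 · 0.42188 = 0.084375, 1/5 · 0.008 = 0.0016, 2/5 · 0.048084 = 0.019234; these sum to 0.15675.
So P(bag B | data) = (0.084375) / (0.15675) = 0.53828.

0.538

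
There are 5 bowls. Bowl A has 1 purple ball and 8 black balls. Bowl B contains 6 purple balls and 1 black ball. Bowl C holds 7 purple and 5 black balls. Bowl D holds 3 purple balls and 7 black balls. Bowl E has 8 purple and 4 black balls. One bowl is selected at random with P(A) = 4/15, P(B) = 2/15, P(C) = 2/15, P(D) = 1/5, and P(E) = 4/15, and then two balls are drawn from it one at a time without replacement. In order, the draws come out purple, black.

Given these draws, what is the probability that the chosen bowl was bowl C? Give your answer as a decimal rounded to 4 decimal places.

Under each hypothesis, the probability of the observed sequence is: P(data | bowl A) = (1/9)(8/8) = 0.11111; P(data | bowl B) = (6/7)(1/6) = 0.14286; P(data | bowl C) = (7/12)(5/11) = 0.26515; P(data | bowl D) = (3/10)(7/9) = 0.23333; P(data | bowl E) = (8/12)(4/11) = 0.24242.
Weighting by the prior gives 4/15 · 0.11111 = 0.02963, 2/15 · 0.14286 = 0.019048, 2/15 · 0.26515 = 0.035354, 1/5 · 0.23333 = 0.046667, 4/15 · 0.24242 = 0.064646; these sum to 0.19534.
By Bayes' rule, P(bowl C | data) = (0.035354) / (0.19534) = 0.18098.

0.1810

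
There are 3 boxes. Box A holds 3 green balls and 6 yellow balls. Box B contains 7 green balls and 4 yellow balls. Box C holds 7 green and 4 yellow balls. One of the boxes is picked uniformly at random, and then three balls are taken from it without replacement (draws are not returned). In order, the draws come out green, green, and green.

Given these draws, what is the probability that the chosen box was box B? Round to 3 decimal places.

Compute the likelihood of the observed sequence for each case: P(data | box A) = (3/9)(2/8)(1/7) = 0.011905; P(data | box B) = (7/11)(6/10)(5/9) = 0.21212; P(data | box C) = (7/11)(6/10)(5/9) = 0.21212.
Weighting by the prior gives 1/3 · 0.011905 = 0.0039683, 1/3 · 0.21212 = 0.070707, 1/3 · 0.21212 = 0.070707; summing to 0.14538.
By Bayes' rule, P(box B | data) = (0.070707) / (0.14538) = 0.48635.

0.486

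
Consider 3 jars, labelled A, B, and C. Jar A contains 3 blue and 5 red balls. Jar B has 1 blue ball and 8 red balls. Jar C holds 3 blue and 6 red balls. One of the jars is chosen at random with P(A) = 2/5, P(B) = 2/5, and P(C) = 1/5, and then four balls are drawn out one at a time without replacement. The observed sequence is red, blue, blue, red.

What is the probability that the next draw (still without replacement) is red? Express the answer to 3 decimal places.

0.765

The likelihood of the observed sequence under each hypothesis: P(data | jar A) = (5/8)(3/7)(2/6)(4/5) = 1/14; P(data | jar B) = (8/9)(1/8)(0/7) = 0; P(data | jar C) = (6/9)(3/8)(2/7)(5/6) = 5/84.
The prior-weighted likelihoods are 2/5 · 1/14 = 1/35, 2/5 · 0 = 0, 1/5 · 5/84 = 1/84; these sum to 17/420.
Normalising, the posterior is P(jar A | data) = 12/17, P(jar B | data) = 0, P(jar C | data) = 5/17.
Averaging over the posterior, P(red next | data) = (3/4)(12/17) + (4/5)(5/17) = 13/17.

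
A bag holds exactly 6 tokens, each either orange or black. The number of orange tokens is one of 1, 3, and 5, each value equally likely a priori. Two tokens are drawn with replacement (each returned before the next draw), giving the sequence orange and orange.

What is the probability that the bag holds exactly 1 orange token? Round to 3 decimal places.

0.029

Under each hypothesis, the probability of the observed sequence is: P(data | r = 1) = (1/6)(1/6) = 1/36; P(data | r = 3) = (3/6)(3/6) = 1/4; P(data | r = 5) = (5/6)(5/6) = 25/36.
Multiplying each by its prior: 1/3 · 1/36 = 1/108, 1/3 · 1/4 = 1/12, 1/3 · 25/36 = 25/108; these sum to 35/108.
By Bayes' rule, P(r = 1 | data) = (1/108) / (35/108) = 1/35.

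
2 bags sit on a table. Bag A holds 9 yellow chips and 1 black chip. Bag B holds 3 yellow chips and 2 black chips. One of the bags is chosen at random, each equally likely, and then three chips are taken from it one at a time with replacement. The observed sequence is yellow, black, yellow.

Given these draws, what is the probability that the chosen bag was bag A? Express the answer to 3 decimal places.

0.360

Under each hypothesis, the probability of the observed sequence is: P(data | bag A) = (9/10)(1/10)(9/10) = 0.081; P(data | bag B) = (3/5)(2/5)(3/5) = 0.144.
Multiplying each by its prior: 1/2 · 0.081 = 0.0405, 1/2 · 0.144 = 0.072; summing to 0.1125.
By Bayes' rule, P(bag A | data) = (0.0405) / (0.1125) = 0.36.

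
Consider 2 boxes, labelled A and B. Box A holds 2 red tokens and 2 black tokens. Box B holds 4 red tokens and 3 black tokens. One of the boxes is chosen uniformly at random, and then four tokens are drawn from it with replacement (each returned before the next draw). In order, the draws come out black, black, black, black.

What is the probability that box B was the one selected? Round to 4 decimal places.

0.3506

The likelihood of the observed sequence under each hypothesis: P(data | box A) = (2/4)(2/4)(2/4)(2/4) = 0.0625; P(data | box B) = (3/7)(3/7)(3/7)(3/7) = 0.033736.
Weighting by the prior gives 1/2 · 0.0625 = 0.03125, 1/2 · 0.033736 = 0.016868; summing to 0.048118.
Therefore the posterior P(box B | data) = (0.016868) / (0.048118) = 0.35055.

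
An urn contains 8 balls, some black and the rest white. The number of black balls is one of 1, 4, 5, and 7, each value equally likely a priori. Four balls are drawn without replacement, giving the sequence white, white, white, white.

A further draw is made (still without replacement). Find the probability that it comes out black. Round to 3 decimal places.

Under each hypothesis, the probability of the observed sequence is: P(data | r = 1) = (7/8)(6/7)(5/6)(4/5) = 1/2; P(data | r = 4) = (4/8)(3/7)(2/6)(1/5) = 1/70; P(data | r = 5) = (3/8)(2/7)(1/6)(0/5) = 0; P(data | r = 7) = (1/8)(0/7) = 0.
Multiplying each by its prior: 1/4 · 1/2 = 1/8, 1/4 · 1/70 = 1/280, 1/4 · 0 = 0, 1/4 · 0 = 0; these sum to 9/70.
The posterior is then P(r = 1 | data) = 35/36, P(r = 4 | data) = 1/36, P(r = 5 | data) = 0, P(r = 7 | data) = 0.
So P(black next | data) = Σ P(black next | H) P(H | data) = (1/4)(35/36) + (1)(1/36) = 13/48.

0.271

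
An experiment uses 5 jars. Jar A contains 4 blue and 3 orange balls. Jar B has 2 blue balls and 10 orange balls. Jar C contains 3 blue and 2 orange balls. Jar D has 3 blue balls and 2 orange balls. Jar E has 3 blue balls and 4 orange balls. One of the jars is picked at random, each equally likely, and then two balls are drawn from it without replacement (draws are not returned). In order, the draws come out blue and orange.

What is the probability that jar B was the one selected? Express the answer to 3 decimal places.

The likelihood of the observed sequence under each hypothesis: P(data | jar A) = (4/7)(3/6) = 0.28571; P(data | jar B) = (2/12)(10/11) = 0.15152; P(data | jar C) = (3/5)(2/4) = 0.3; P(data | jar D) = (3/5)(2/4) = 0.3; P(data | jar E) = (3/7)(4/6) = 0.28571.
Weighting by the prior gives 1/5 · 0.28571 = 0.057143, 1/5 · 0.15152 = 0.030303, 1/5 · 0.3 = 0.06, 1/5 · 0.3 = 0.06, 1/5 · 0.28571 = 0.057143; with total 0.26459.
Therefore the posterior P(jar B | data) = (0.030303) / (0.26459) = 0.11453.

0.115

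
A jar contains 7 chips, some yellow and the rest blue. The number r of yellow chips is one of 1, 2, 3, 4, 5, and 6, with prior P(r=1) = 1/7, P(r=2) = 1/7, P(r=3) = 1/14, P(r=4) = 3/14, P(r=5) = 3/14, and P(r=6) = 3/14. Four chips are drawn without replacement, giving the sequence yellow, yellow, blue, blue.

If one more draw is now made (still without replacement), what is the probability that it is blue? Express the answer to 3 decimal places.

0.410

For each hypothesis, P(data | H) works out to: P(data | r = 1) = (1/7)(0/6) = 0; P(data | r = 2) = (2/7)(1/6)(5/5)(4/4) = 0.047619; P(data | r = 3) = (3/7)(2/6)(4/5)(3/4) = 0.085714; P(data | r = 4) = (4/7)(3/6)(3/5)(2/4) = 0.085714; P(data | r = 5) = (5/7)(4/6)(2/5)(1/4) = 0.047619; P(data | r = 6) = (6/7)(5/6)(1/5)(0/4) = 0.
The prior-weighted likelihoods are 1/7 · 0 = 0, 1/7 · 0.047619 = 0.0068027, 1/14 · 0.085714 = 0.0061224, 3/14 · 0.085714 = 0.018367, 3/14 · 0.047619 = 0.010204, 3/14 · 0 = 0; with total 0.041497.
Normalising, the posterior is P(r = 1 | data) = 0, P(r = 2 | data) = 0.16393, P(r = 3 | data) = 0.14754, P(r = 4 | data) = 0.44262, P(r = 5 | data) = 0.2459, P(r = 6 | data) = 0.
Averaging over the posterior, P(blue next | data) = (1)(0.16393) + (2/3)(0.14754) + (1/3)(0.44262) + (0)(0.2459) = 0.40984.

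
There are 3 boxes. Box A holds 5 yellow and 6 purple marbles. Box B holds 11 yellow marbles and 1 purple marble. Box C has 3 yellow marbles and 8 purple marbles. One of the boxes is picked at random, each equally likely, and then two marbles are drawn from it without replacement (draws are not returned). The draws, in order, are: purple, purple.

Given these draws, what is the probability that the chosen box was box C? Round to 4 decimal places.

0.6512

For each hypothesis, P(data | H) works out to: P(data | box A) = (6/11)(5/10) = 3/11; P(data | box B) = (1/12)(0/11) = 0; P(data | box C) = (8/11)(7/10) = 28/55.
Multiplying each by its prior: 1/3 · 3/11 = 1/11, 1/3 · 0 = 0, 1/3 · 28/55 = 28/165; with total 43/165.
So P(box C | data) = (28/165) / (43/165) = 28/43.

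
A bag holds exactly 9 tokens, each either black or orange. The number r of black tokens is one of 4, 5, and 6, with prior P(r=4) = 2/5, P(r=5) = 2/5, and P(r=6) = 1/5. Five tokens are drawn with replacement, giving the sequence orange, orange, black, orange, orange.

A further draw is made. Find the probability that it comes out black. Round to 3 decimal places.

0.493

Under each hypothesis, the probability of the observed sequence is: P(data | r = 4) = (5/9)(5/9)(4/9)(5/9)(5/9) = 0.042338; P(data | r = 5) = (4/9)(4/9)(5/9)(4/9)(4/9) = 0.021677; P(data | r = 6) = (3/9)(3/9)(6/9)(3/9)(3/9) = 0.0082305.
The prior-weighted likelihoods are 2/5 · 0.042338 = 0.016935, 2/5 · 0.021677 = 0.0086708, 1/5 · 0.0082305 = 0.0016461; these sum to 0.027252.
The posterior is then P(r = 4 | data) = 0.62143, P(r = 5 | data) = 0.31817, P(r = 6 | data) = 0.060403.
So P(black next | data) = Σ P(black next | H) P(H | data) = (4/9)(0.62143) + (5/9)(0.31817) + (2/3)(0.060403) = 0.49322.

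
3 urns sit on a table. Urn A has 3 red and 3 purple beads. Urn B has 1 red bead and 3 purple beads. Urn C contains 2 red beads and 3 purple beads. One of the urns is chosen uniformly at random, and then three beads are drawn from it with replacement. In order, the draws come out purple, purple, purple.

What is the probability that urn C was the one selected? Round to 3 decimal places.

0.283

For each hypothesis, P(data | H) works out to: P(data | urn A) = (3/6)(3/6)(3/6) = 0.125; P(data | urn B) = (3/4)(3/4)(3/4) = 0.42188; P(data | urn C) = (3/5)(3/5)(3/5) = 0.216.
Weighting by the prior gives 1/3 · 0.125 = 0.041667, 1/3 · 0.42188 = 0.14062, 1/3 · 0.216 = 0.072; with total 0.25429.
Therefore the posterior P(urn C | data) = (0.072) / (0.25429) = 0.28314.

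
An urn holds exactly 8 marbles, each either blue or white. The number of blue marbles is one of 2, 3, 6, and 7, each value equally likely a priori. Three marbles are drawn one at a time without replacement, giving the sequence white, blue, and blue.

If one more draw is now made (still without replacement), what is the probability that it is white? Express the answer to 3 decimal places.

0.333

The likelihood of the observed sequence under each hypothesis: P(data | r = 2) = (6/8)(2/7)(1/6) = 1/28; P(data | r = 3) = (5/8)(3/7)(2/6) = 5/56; P(data | r = 6) = (2/8)(6/7)(5/6) = 5/28; P(data | r = 7) = (1/8)(7/7)(6/6) = 1/8.
Weighting by the prior gives 1/4 · 1/28 = 1/112, 1/4 · 5/56 = 5/224, 1/4 · 5/28 = 5/112, 1/4 · 1/8 = 1/32; these sum to 3/28.
The posterior is then P(r = 2 | data) = 1/12, P(r = 3 | data) = 5/24, P(r = 6 | data) = 5/12, P(r = 7 | data) = 7/24.
Averaging over the posterior, P(white next | data) = (1)(1/12) + (4/5)(5/24) + (1/5)(5/12) + (0)(7/24) = 1/3.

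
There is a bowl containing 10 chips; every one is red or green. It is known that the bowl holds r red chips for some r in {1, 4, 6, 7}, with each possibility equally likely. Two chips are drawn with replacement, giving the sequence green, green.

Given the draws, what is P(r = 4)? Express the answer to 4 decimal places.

For each hypothesis, P(data | H) works out to: P(data | r = 1) = (9/10)(9/10) = 81/100; P(data | r = 4) = (6/10)(6/10) = 9/25; P(data | r = 6) = (4/10)(4/10) = 4/25; P(data | r = 7) = (3/10)(3/10) = 9/100.
Weighting by the prior gives 1/4 · 81/100 = 81/400, 1/4 · 9/25 = 9/100, 1/4 · 4/25 = 1/25, 1/4 · 9/100 = 9/400; with total 71/200.
So P(r = 4 | data) = (9/100) / (71/200) = 18/71.

0.2535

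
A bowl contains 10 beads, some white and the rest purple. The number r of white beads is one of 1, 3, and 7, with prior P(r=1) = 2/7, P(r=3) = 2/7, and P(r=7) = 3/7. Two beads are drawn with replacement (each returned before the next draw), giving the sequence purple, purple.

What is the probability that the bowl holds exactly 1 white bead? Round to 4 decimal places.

0.5645

For each hypothesis, P(data | H) works out to: P(data | r = 1) = (9/10)(9/10) = 81/100; P(data | r = 3) = (7/10)(7/10) = 49/100; P(data | r = 7) = (3/10)(3/10) = 9/100.
Multiplying each by its prior: 2/7 · 81/100 = 81/350, 2/7 · 49/100 = 7/50, 3/7 · 9/100 = 27/700; summing to 41/100.
By Bayes' rule, P(r = 1 | data) = (81/350) / (41/100) = 162/287.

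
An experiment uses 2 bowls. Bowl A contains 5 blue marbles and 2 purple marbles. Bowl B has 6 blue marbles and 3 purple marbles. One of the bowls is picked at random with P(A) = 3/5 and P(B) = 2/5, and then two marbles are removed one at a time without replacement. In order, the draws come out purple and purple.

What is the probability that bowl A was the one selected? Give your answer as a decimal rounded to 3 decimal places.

0.462

Under each hypothesis, the probability of the observed sequence is: P(data | bowl A) = (2/7)(1/6) = 1/21; P(data | bowl B) = (3/9)(2/8) = 1/12.
The prior-weighted likelihoods are 3/5 · 1/21 = 1/35, 2/5 · 1/12 = 1/30; with total 13/210.
Therefore the posterior P(bowl A | data) = (1/35) / (13/210) = 6/13.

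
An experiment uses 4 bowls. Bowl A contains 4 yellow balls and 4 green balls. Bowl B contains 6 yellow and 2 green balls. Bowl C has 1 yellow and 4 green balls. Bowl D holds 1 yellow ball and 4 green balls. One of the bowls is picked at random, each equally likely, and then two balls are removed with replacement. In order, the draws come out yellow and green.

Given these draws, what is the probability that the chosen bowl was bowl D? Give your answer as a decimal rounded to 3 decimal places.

The likelihood of the observed sequence under each hypothesis: P(data | bowl A) = (4/8)(4/8) = 0.25; P(data | bowl B) = (6/8)(2/8) = 0.1875; P(data | bowl C) = (1/5)(4/5) = 0.16; P(data | bowl D) = (1/5)(4/5) = 0.16.
Weighting by the prior gives 1/4 · 0.25 = 0.0625, 1/4 · 0.1875 = 0.046875, 1/4 · 0.16 = 0.04, 1/4 · 0.16 = 0.04; these sum to 0.18937.
Therefore the posterior P(bowl D | data) = (0.04) / (0.18937) = 0.21122.

0.211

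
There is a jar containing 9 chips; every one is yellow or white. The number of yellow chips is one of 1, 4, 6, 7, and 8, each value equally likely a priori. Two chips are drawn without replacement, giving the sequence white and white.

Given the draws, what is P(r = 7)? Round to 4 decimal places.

Compute the likelihood of the observed sequence for each case: P(data | r = 1) = (8/9)(7/8) = 7/9; P(data | r = 4) = (5/9)(4/8) = 5/18; P(data | r = 6) = (3/9)(2/8) = 1/12; P(data | r = 7) = (2/9)(1/8) = 1/36; P(data | r = 8) = (1/9)(0/8) = 0.
Weighting by the prior gives 1/5 · 7/9 = 7/45, 1/5 · 5/18 = 1/18, 1/5 · 1/12 = 1/60, 1/5 · 1/36 = 1/180, 1/5 · 0 = 0; summing to 7/30.
Therefore the posterior P(r = 7 | data) = (1/180) / (7/30) = 1/42.

0.0238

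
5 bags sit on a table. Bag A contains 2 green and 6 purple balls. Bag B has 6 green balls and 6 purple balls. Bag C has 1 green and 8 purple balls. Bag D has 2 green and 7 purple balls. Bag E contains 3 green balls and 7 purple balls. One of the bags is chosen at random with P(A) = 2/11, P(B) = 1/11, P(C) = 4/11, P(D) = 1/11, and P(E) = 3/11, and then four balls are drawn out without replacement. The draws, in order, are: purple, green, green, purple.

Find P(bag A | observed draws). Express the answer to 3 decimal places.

For each hypothesis, P(data | H) works out to: P(data | bag A) = (6/8)(2/7)(1/6)(5/5) = 0.035714; P(data | bag B) = (6/12)(6/11)(5/10)(5/9) = 0.075758; P(data | bag C) = (8/9)(1/8)(0/7) = 0; P(data | bag D) = (7/9)(2/8)(1/7)(6/6) = 0.027778; P(data | bag E) = (7/10)(3/9)(2/8)(6/7) = 0.05.
Multiplying each by its prior: 2/11 · 0.035714 = 0.0064935, 1/11 · 0.075758 = 0.0068871, 4/11 · 0 = 0, 1/11 · 0.027778 = 0.0025253, 3/11 · 0.05 = 0.013636; with total 0.029542.
So P(bag A | data) = (0.0064935) / (0.029542) = 0.2198.

0.220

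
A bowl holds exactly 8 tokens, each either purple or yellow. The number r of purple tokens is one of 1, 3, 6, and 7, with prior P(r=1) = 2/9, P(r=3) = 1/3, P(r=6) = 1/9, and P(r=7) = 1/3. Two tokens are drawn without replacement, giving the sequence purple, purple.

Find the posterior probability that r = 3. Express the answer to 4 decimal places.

0.1034

Under each hypothesis, the probability of the observed sequence is: P(data | r = 1) = (1/8)(0/7) = 0; P(data | r = 3) = (3/8)(2/7) = 3/28; P(data | r = 6) = (6/8)(5/7) = 15/28; P(data | r = 7) = (7/8)(6/7) = 3/4.
The prior-weighted likelihoods are 2/9 · 0 = 0, 1/3 · 3/28 = 1/28, 1/9 · 15/28 = 5/84, 1/3 · 3/4 = 1/4; summing to 29/84.
So P(r = 3 | data) = (1/28) / (29/84) = 3/29.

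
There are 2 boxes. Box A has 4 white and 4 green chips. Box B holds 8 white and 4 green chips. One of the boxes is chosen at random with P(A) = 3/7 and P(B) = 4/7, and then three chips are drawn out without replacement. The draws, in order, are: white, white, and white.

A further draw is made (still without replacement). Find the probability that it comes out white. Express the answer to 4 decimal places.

For each hypothesis, P(data | H) works out to: P(data | box A) = (4/8)(3/7)(2/6) = 0.071429; P(data | box B) = (8/12)(7/11)(6/10) = 0.25455.
Multiplying each by its prior: 3/7 · 0.071429 = 0.030612, 4/7 · 0.25455 = 0.14545; summing to 0.17607.
The posterior is then P(box A | data) = 0.17387, P(box B | data) = 0.82613.
So P(white next | data) = Σ P(white next | H) P(H | data) = (1/5)(0.17387) + (5/9)(0.82613) = 0.49374.

0.4937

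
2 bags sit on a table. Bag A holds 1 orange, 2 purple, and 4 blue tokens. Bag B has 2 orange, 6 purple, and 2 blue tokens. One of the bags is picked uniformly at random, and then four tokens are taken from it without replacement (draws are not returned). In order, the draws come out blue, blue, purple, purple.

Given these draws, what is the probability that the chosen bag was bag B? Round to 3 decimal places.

Compute the likelihood of the observed sequence for each case: P(data | bag A) = (4/7)(3/6)(2/5)(1/4) = 1/35; P(data | bag B) = (2/10)(1/9)(6/8)(5/7) = 1/84.
The prior-weighted likelihoods are 1/2 · 1/35 = 1/70, 1/2 · 1/84 = 1/168; these sum to 17/840.
By Bayes' rule, P(bag B | data) = (1/168) / (17/840) = 5/17.

0.294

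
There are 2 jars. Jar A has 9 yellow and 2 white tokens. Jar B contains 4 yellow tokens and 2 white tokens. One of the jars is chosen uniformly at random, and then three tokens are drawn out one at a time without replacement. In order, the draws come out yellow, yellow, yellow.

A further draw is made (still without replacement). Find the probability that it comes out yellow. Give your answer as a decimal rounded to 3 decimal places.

For each hypothesis, P(data | H) works out to: P(data | jar A) = (9/11)(8/10)(7/9) = 28/55; P(data | jar B) = (4/6)(3/5)(2/4) = 1/5.
Weighting by the prior gives 1/2 · 28/55 = 14/55, 1/2 · 1/5 = 1/10; with total 39/110.
Dividing through by the total gives posterior P(jar A | data) = 28/39, P(jar B | data) = 11/39.
So P(yellow next | data) = Σ P(yellow next | H) P(H | data) = (3/4)(28/39) + (1/3)(11/39) = 74/117.

0.632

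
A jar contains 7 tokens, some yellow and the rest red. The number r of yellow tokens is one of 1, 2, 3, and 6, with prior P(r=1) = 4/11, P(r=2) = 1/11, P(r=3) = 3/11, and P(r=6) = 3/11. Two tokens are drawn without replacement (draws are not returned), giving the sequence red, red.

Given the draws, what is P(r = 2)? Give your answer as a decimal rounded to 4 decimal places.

The likelihood of the observed sequence under each hypothesis: P(data | r = 1) = (6/7)(5/6) = 5/7; P(data | r = 2) = (5/7)(4/6) = 10/21; P(data | r = 3) = (4/7)(3/6) = 2/7; P(data | r = 6) = (1/7)(0/6) = 0.
Multiplying each by its prior: 4/11 · 5/7 = 20/77, 1/11 · 10/21 = 10/231, 3/11 · 2/7 = 6/77, 3/11 · 0 = 0; summing to 8/21.
Hence P(r = 2 | data) = (10/231) / (8/21) = 5/44.

0.1136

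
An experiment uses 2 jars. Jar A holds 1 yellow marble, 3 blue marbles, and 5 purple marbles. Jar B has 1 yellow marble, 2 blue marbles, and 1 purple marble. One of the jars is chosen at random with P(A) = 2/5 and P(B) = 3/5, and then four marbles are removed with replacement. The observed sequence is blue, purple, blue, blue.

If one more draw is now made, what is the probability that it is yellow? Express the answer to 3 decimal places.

For each hypothesis, P(data | H) works out to: P(data | jar A) = (3/9)(5/9)(3/9)(3/9) = 0.020576; P(data | jar B) = (2/4)(1/4)(2/4)(2/4) = 0.03125.
Weighting by the prior gives 2/5 · 0.020576 = 0.0082305, 3/5 · 0.03125 = 0.01875; with total 0.02698.
The posterior is then P(jar A | data) = 0.30505, P(jar B | data) = 0.69495.
So P(yellow next | data) = Σ P(yellow next | H) P(H | data) = (1/9)(0.30505) + (1/4)(0.69495) = 0.20763.

0.208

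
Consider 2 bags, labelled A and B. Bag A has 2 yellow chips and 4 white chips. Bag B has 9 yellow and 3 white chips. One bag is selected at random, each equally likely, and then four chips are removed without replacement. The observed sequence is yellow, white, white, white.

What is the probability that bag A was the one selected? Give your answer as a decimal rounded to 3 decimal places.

0.967

The likelihood of the observed sequence under each hypothesis: P(data | bag A) = (2/6)(4/5)(3/4)(2/3) = 0.13333; P(data | bag B) = (9/12)(3/11)(2/10)(1/9) = 0.0045455.
Multiplying each by its prior: 1/2 · 0.13333 = 0.066667, 1/2 · 0.0045455 = 0.0022727; these sum to 0.068939.
By Bayes' rule, P(bag A | data) = (0.066667) / (0.068939) = 0.96703.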